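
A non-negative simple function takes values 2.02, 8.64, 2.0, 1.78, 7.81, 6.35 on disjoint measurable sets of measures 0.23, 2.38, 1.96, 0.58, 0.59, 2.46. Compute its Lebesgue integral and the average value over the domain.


Step 1: Integral = sum(value_i * measure_i)
= 2.02*0.23 + 8.64*2.38 + 2.0*1.96 + 1.78*0.58 + 7.81*0.59 + 6.35*2.46
= 0.4646 + 20.5632 + 3.92 + 1.0324 + 4.6079 + 15.621
= 46.2091
Step 2: Total measure of domain = 0.23 + 2.38 + 1.96 + 0.58 + 0.59 + 2.46 = 8.2
Step 3: Average value = 46.2091 / 8.2 = 5.635256


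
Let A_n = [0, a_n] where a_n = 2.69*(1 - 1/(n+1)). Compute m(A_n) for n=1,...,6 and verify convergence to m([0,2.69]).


By continuity of measure from below: if A_n increases to A, then m(A_n) -> m(A).
Here A = [0, 2.69], so m(A) = 2.69
Step 1: a_1 = 2.69*(1 - 1/2) = 1.345, m(A_1) = 1.345
Step 2: a_2 = 2.69*(1 - 1/3) = 1.7933, m(A_2) = 1.7933
Step 3: a_3 = 2.69*(1 - 1/4) = 2.0175, m(A_3) = 2.0175
Step 4: a_4 = 2.69*(1 - 1/5) = 2.152, m(A_4) = 2.152
Step 5: a_5 = 2.69*(1 - 1/6) = 2.2417, m(A_5) = 2.2417
Step 6: a_6 = 2.69*(1 - 1/7) = 2.3057, m(A_6) = 2.3057
Limit: m(A_n) -> m([0,2.69]) = 2.69


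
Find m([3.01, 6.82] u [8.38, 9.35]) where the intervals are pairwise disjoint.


For pairwise disjoint intervals, m(union) = sum of lengths.
= (6.82 - 3.01) + (9.35 - 8.38)
= 3.81 + 0.97
= 4.78


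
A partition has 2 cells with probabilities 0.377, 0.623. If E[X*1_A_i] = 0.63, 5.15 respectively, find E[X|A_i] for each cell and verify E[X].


For each cell A_i: E[X|A_i] = E[X*1_A_i] / P(A_i)
Step 1: E[X|A_1] = 0.63 / 0.377 = 1.671088
Step 2: E[X|A_2] = 5.15 / 0.623 = 8.266453
Verification: E[X] = sum E[X*1_A_i] = 0.63 + 5.15 = 5.78


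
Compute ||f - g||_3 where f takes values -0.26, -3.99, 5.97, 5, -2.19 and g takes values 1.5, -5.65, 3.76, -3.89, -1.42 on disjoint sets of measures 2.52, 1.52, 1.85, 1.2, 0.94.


Step 1: Compute differences f_i - g_i:
  -0.26 - 1.5 = -1.76
  -3.99 - -5.65 = 1.66
  5.97 - 3.76 = 2.21
  5 - -3.89 = 8.89
  -2.19 - -1.42 = -0.77
Step 2: Compute |diff|^3 * measure for each set:
  |-1.76|^3 * 2.52 = 5.451776 * 2.52 = 13.738476
  |1.66|^3 * 1.52 = 4.574296 * 1.52 = 6.95293
  |2.21|^3 * 1.85 = 10.793861 * 1.85 = 19.968643
  |8.89|^3 * 1.2 = 702.595369 * 1.2 = 843.114443
  |-0.77|^3 * 0.94 = 0.456533 * 0.94 = 0.429141
Step 3: Sum = 884.203632
Step 4: ||f-g||_3 = (884.203632)^(1/3) = 9.598074


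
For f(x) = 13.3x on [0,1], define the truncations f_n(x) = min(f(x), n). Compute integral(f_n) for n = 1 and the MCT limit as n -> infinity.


f(x) = 13.3x on [0,1]; f_n(x) = min(13.3x, n). At n = 1:
Step 1: f(x) reaches 1 at x = 1/13.3 = 0.075188
Step 2: integral(f_1) = integral(13.3x, 0, 0.075188) + integral(1, 0.075188, 1)
       = 13.3*0.075188^2/2 + 1*(1 - 0.075188)
       = 0.037594 + 0.924812
       = 0.962406
Step 3: As n -> infinity, f_n increases to f, so by MCT integral(f_n) -> integral(f) = 13.3/2 = 6.65.
Convergence: integral(f_1) = 0.962406 -> 6.65 as n -> infinity


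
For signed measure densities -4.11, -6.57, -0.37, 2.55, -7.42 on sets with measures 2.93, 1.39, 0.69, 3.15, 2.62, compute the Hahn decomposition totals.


Step 1: Compute signed measure on each set:
  Set 1: -4.11 * 2.93 = -12.0423
  Set 2: -6.57 * 1.39 = -9.1323
  Set 3: -0.37 * 0.69 = -0.2553
  Set 4: 2.55 * 3.15 = 8.0325
  Set 5: -7.42 * 2.62 = -19.4404
Step 2: Total signed measure = (-12.0423) + (-9.1323) + (-0.2553) + (8.0325) + (-19.4404)
     = -32.8378
Step 3: Positive part mu+(X) = sum of positive contributions = 8.0325
Step 4: Negative part mu-(X) = |sum of negative contributions| = 40.8703


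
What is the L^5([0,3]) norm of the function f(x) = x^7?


Step 1: ||f||_5 = (integral_0^3 |x^7|^5 dx)^(1/5)
     = (integral_0^3 x^35 dx)^(1/5)
Step 2: integral_0^3 x^35 dx = [x^36/(36)] from 0 to 3 = 3^36/36
     = 150094635296999121/36 = 4.169295e+15
Step 3: ||f||_5 = (4.169295e+15)^(1/5) = 1330.492816


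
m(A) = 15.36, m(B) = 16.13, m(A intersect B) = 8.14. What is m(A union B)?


By inclusion-exclusion: m(A u B) = m(A) + m(B) - m(A n B)
= 15.36 + 16.13 - 8.14
= 23.35


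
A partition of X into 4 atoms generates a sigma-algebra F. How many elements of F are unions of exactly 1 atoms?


Each element of F is a union of some subset of the 4 atoms.
Elements that are unions of exactly 1 atoms correspond to 1-element subsets of the 4 atoms.
Count = C(4, 1) = 4! / (1! * 3!) = 4.


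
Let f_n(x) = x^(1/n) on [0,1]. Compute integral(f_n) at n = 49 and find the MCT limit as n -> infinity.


At n = 49: f_49(x) = x^(1/49).
Step 1: integral(x^(1/49), 0, 1) = [x^(1/49+1) / (1/49+1)] from 0 to 1
     = 1 / (1/49 + 1) = 1 / ((49+1)/49) = 49/(49+1)
     = 49/50 = 0.98
Step 2: As n -> infinity, f_n(x) = x^(1/n) -> 1 for x in (0,1], and f_n is increasing in n.
By MCT, lim_n integral(f_n) = integral(lim_n f_n) = integral(1, 0, 1) = 1.
Step 3: Verify convergence: 49/50 = 0.98 -> 1


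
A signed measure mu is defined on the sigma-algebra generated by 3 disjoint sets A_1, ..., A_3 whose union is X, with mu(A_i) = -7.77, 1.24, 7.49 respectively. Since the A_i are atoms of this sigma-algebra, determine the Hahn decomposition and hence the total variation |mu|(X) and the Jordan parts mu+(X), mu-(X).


Step 1: Every measurable set is a union of atoms (the cells / points), so a Hahn decomposition is
  obtained by grouping atoms by sign: P = union of atoms with mu > 0, N = union of the remaining atoms.
  Atoms in P (indices): 2, 3;  atoms in N (indices): 1
  Positive values: 1.24, 7.49
  Negative values: -7.77
Step 2: mu+(X) = mu(P) = sum of positive atom values = 8.73
Step 3: mu-(X) = -mu(N) = sum of |negative atom values| = 7.77
Step 4: |mu|(X) = mu+(X) + mu-(X) = 8.73 + 7.77 = 16.5


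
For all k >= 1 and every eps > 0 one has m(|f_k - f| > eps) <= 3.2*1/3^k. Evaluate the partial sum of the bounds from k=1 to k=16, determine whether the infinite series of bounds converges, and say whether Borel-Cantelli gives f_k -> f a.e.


Step 1: List the terms 3.2*1/3^k for k = 1 to 16:
  k=1: 1.066667
  k=2: 0.355556
  k=3: 0.118519
  k=4: 0.039506
  k=5: 0.013169
  k=6: 0.00439
  k=7: 0.001463
  k=8: 4.877305e-04
  k=9: 1.625768e-04
  k=10: 5.419228e-05
  k=11: 1.806409e-05
  k=12: 6.021365e-06
  k=13: 2.007122e-06
  k=14: 6.690405e-07
  k=15: 2.230135e-07
  k=16: 7.433783e-08
Step 2: Partial sum = 1.066667 + 0.355556 + 0.118519 + 0.039506 + 0.013169 + 0.00439 + 0.001463 + 4.877305e-04 + 1.625768e-04 + 5.419228e-05 + 1.806409e-05 + 6.021365e-06 + 2.007122e-06 + 6.690405e-07 + 2.230135e-07 + 7.433783e-08
     = 1.6
Step 3: The full series sum_(k>=1) 3.2*1/3^k converges (geometric series with ratio 1/3 < 1; a constant multiple of a convergent series converges).
Step 4: Fix eps > 0. Since sum_k m(|f_k - f| > eps) < infinity, the Borel-Cantelli lemma gives
        m(limsup_k {|f_k - f| > eps}) = 0, i.e. for a.e. x, |f_k(x) - f(x)| <= eps for all large k.
        Applying this with eps = 1/j for j = 1, 2, ... and intersecting the countably many full-measure sets,
        for a.e. x we get limsup_k |f_k(x) - f(x)| <= 1/j for every j, hence f_k -> f almost everywhere.
Conclusion: series converges; Borel-Cantelli yields f_k -> f a.e.


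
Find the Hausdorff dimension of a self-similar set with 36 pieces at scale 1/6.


For a self-similar set with N copies scaled by 1/r:
dim_H = log(N)/log(r) = log(36)/log(6)
= 3.583519/1.791759
= 2


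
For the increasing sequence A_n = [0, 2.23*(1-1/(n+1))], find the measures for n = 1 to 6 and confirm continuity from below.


By continuity of measure from below: if A_n increases to A, then m(A_n) -> m(A).
Here A = [0, 2.23], so m(A) = 2.23
Step 1: a_1 = 2.23*(1 - 1/2) = 1.115, m(A_1) = 1.115
Step 2: a_2 = 2.23*(1 - 1/3) = 1.4867, m(A_2) = 1.4867
Step 3: a_3 = 2.23*(1 - 1/4) = 1.6725, m(A_3) = 1.6725
Step 4: a_4 = 2.23*(1 - 1/5) = 1.784, m(A_4) = 1.784
Step 5: a_5 = 2.23*(1 - 1/6) = 1.8583, m(A_5) = 1.8583
Step 6: a_6 = 2.23*(1 - 1/7) = 1.9114, m(A_6) = 1.9114
Limit: m(A_n) -> m([0,2.23]) = 2.23


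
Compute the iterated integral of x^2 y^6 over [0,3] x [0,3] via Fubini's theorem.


By Fubini's theorem, the double integral factors as a product of single integrals:
Step 1: integral_0^3 x^2 dx = [x^3/3] from 0 to 3
     = 3^3/3 = 9
Step 2: integral_0^3 y^6 dy = [y^7/7] from 0 to 3
     = 3^7/7 = 312.428571
Step 3: Double integral = 9 * 312.428571 = 2811.857143


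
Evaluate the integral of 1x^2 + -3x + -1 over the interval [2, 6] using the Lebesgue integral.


The Lebesgue integral of a Riemann-integrable function agrees with the Riemann integral.
Antiderivative F(x) = (1/3)x^3 + (-3/2)x^2 + -1x
F(6) = (1/3)*6^3 + (-3/2)*6^2 + -1*6
     = (1/3)*216 + (-3/2)*36 + -1*6
     = 72 + -54 + -6
     = 12
F(2) = -5.333333
Integral = F(6) - F(2) = 12 - -5.333333 = 17.333333


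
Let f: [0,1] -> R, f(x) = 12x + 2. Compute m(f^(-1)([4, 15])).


f^(-1)([4, 15]) = {x : 4 <= 12x + 2 <= 15}
Solving: (4 - 2)/12 <= x <= (15 - 2)/12
= [0.166667, 1.083333]
Intersecting with [0,1]: [0.166667, 1]
Measure = 1 - 0.166667 = 0.833333


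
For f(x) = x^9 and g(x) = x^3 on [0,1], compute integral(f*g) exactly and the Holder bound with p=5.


Step 1: Exact integral of f*g = integral(x^12, 0, 1) = 1/13
     = 0.076923
Step 2: Holder bound with p=5, q=1.25:
  ||f||_p = (integral x^45 dx)^(1/5) = (1/46)^(1/5) = 0.464995
  ||g||_q = (integral x^3.75 dx)^(1/1.25) = (1/4.75)^(1/1.25) = 0.287505
Step 3: Holder bound = ||f||_p * ||g||_q = 0.464995 * 0.287505 = 0.133688
Verification: 0.076923 <= 0.133688 (Holder holds)


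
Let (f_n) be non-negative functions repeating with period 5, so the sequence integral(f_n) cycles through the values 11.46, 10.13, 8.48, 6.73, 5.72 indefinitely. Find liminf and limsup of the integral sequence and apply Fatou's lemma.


The sequence (integral(f_n)) is periodic with period 5, repeating the values 11.46, 10.13, 8.48, 6.73, 5.72 indefinitely.
Step 1: For a periodic sequence, every tail (a_m, a_(m+1), ...) contains all 5 period values infinitely often.
Step 2: Hence inf of every tail = min of the period values = min(11.46, 10.13, 8.48, 6.73, 5.72) = 5.72.
        liminf_n integral(f_n) = sup over m of (inf of tail from m) = 5.72.
Step 3: Similarly sup of every tail = max of the period values = 11.46.
        limsup_n integral(f_n) = 11.46.
Step 4: Fatou's lemma: integral(liminf_n f_n) <= liminf_n integral(f_n) = 5.72.
        So the integral of the pointwise liminf is at most 5.72.


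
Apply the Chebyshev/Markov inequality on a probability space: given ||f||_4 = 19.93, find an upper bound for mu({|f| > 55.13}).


Chebyshev/Markov inequality: mu(|f| > eps) <= (||f||_p / eps)^p
Step 1: ||f||_4 / eps = 19.93 / 55.13 = 0.361509
Step 2: Raise to power p = 4:
  (0.361509)^4 = 0.01708
Step 3: Therefore mu(|f| > 55.13) <= 0.01708


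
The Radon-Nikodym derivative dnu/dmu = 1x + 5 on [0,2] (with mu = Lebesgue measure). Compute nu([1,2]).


nu(A) = integral_A (dnu/dmu) dmu = integral_1^2 (1x + 5) dx
Step 1: Antiderivative F(x) = (1/2)x^2 + 5x
Step 2: F(2) = (1/2)*2^2 + 5*2 = 2 + 10 = 12
Step 3: F(1) = (1/2)*1^2 + 5*1 = 0.5 + 5 = 5.5
Step 4: nu([1,2]) = F(2) - F(1) = 12 - 5.5 = 6.5


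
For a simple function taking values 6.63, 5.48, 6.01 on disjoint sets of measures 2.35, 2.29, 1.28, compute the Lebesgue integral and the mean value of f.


Step 1: Integral = sum(value_i * measure_i)
= 6.63*2.35 + 5.48*2.29 + 6.01*1.28
= 15.5805 + 12.5492 + 7.6928
= 35.8225
Step 2: Total measure of domain = 2.35 + 2.29 + 1.28 = 5.92
Step 3: Average value = 35.8225 / 5.92 = 6.051098


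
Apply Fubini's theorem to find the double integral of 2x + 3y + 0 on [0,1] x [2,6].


By Fubini, integrate in x first, then y.
Step 1: Fix y, integrate over x in [0,1]:
  integral(2x + 3y + 0, x=0..1)
  = 2*(1^2 - 0^2)/2 + (3y + 0)*(1 - 0)
  = 1 + (3y + 0)*1
  = 1 + 3y + 0
  = 1 + 3y
Step 2: Integrate over y in [2,6]:
  integral(1 + 3y, y=2..6)
  = 1*4 + 3*(6^2 - 2^2)/2
  = 4 + 48
  = 52


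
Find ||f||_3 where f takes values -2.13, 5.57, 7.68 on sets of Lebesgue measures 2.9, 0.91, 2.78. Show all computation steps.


Step 1: Compute |f_i|^3 for each value:
  |-2.13|^3 = 9.663597
  |5.57|^3 = 172.808693
  |7.68|^3 = 452.984832
Step 2: Multiply by measures and sum:
  9.663597 * 2.9 = 28.024431
  172.808693 * 0.91 = 157.255911
  452.984832 * 2.78 = 1259.297833
Sum = 28.024431 + 157.255911 + 1259.297833 = 1444.578175
Step 3: Take the p-th root:
||f||_3 = (1444.578175)^(1/3) = 11.304387


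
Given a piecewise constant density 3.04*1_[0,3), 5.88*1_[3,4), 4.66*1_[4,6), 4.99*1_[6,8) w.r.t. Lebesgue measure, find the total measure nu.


Integrate each piece of the Radon-Nikodym derivative:
Step 1: integral_0^3 3.04 dx = 3.04*(3-0) = 3.04*3 = 9.12
Step 2: integral_3^4 5.88 dx = 5.88*(4-3) = 5.88*1 = 5.88
Step 3: integral_4^6 4.66 dx = 4.66*(6-4) = 4.66*2 = 9.32
Step 4: integral_6^8 4.99 dx = 4.99*(8-6) = 4.99*2 = 9.98
Total: 9.12 + 5.88 + 9.32 + 9.98 = 34.3


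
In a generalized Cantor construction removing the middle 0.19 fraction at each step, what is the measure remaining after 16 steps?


Step 1: At each step, fraction remaining = 1 - 0.19 = 0.81
Step 2: After 16 steps, measure = (0.81)^16
Result = 0.034337


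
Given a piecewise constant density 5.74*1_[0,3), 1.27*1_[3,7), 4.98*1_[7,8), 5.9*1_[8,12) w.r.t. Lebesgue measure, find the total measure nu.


Integrate each piece of the Radon-Nikodym derivative:
Step 1: integral_0^3 5.74 dx = 5.74*(3-0) = 5.74*3 = 17.22
Step 2: integral_3^7 1.27 dx = 1.27*(7-3) = 1.27*4 = 5.08
Step 3: integral_7^8 4.98 dx = 4.98*(8-7) = 4.98*1 = 4.98
Step 4: integral_8^12 5.9 dx = 5.9*(12-8) = 5.9*4 = 23.6
Total: 17.22 + 5.08 + 4.98 + 23.6 = 50.88


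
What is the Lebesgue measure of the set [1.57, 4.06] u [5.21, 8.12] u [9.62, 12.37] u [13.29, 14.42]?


For pairwise disjoint intervals, m(union) = sum of lengths.
= (4.06 - 1.57) + (8.12 - 5.21) + (12.37 - 9.62) + (14.42 - 13.29)
= 2.49 + 2.91 + 2.75 + 1.13
= 9.28


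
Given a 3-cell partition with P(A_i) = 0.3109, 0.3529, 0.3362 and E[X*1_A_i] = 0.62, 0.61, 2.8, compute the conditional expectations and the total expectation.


For each cell A_i: E[X|A_i] = E[X*1_A_i] / P(A_i)
Step 1: E[X|A_1] = 0.62 / 0.3109 = 1.99421
Step 2: E[X|A_2] = 0.61 / 0.3529 = 1.728535
Step 3: E[X|A_3] = 2.8 / 0.3362 = 8.328376
Verification: E[X] = sum E[X*1_A_i] = 0.62 + 0.61 + 2.8 = 4.03


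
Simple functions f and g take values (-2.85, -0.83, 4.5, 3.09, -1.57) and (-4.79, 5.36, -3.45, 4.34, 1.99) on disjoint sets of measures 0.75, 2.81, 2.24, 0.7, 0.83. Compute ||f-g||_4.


Step 1: Compute differences f_i - g_i:
  -2.85 - -4.79 = 1.94
  -0.83 - 5.36 = -6.19
  4.5 - -3.45 = 7.95
  3.09 - 4.34 = -1.25
  -1.57 - 1.99 = -3.56
Step 2: Compute |diff|^4 * measure for each set:
  |1.94|^4 * 0.75 = 14.164685 * 0.75 = 10.623514
  |-6.19|^4 * 2.81 = 1468.123519 * 2.81 = 4125.427089
  |7.95|^4 * 2.24 = 3994.556006 * 2.24 = 8947.805454
  |-1.25|^4 * 0.7 = 2.441406 * 0.7 = 1.708984
  |-3.56|^4 * 0.83 = 160.620137 * 0.83 = 133.314714
Step 3: Sum = 13218.879755
Step 4: ||f-g||_4 = (13218.879755)^(1/4) = 10.722564


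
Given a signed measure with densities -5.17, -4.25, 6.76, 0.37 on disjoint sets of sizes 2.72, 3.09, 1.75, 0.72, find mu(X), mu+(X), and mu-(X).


Step 1: Compute signed measure on each set:
  Set 1: -5.17 * 2.72 = -14.0624
  Set 2: -4.25 * 3.09 = -13.1325
  Set 3: 6.76 * 1.75 = 11.83
  Set 4: 0.37 * 0.72 = 0.2664
Step 2: Total signed measure = (-14.0624) + (-13.1325) + (11.83) + (0.2664)
     = -15.0985
Step 3: Positive part mu+(X) = sum of positive contributions = 12.0964
Step 4: Negative part mu-(X) = |sum of negative contributions| = 27.1949


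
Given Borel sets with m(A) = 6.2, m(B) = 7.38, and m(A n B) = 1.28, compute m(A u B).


By inclusion-exclusion: m(A u B) = m(A) + m(B) - m(A n B)
= 6.2 + 7.38 - 1.28
= 12.3


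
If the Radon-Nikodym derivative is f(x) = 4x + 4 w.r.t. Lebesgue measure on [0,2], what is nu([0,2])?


nu(A) = integral_A (dnu/dmu) dmu = integral_0^2 (4x + 4) dx
Step 1: Antiderivative F(x) = (4/2)x^2 + 4x
Step 2: F(2) = (4/2)*2^2 + 4*2 = 8 + 8 = 16
Step 3: F(0) = (4/2)*0^2 + 4*0 = 0.0 + 0 = 0.0
Step 4: nu([0,2]) = F(2) - F(0) = 16 - 0.0 = 16


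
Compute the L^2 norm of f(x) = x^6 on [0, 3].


Step 1: ||f||_2 = (integral_0^3 |x^6|^2 dx)^(1/2)
     = (integral_0^3 x^12 dx)^(1/2)
Step 2: integral_0^3 x^12 dx = [x^13/(13)] from 0 to 3 = 3^13/13
     = 1594323/13 = 122640.230769
Step 3: ||f||_2 = (122640.230769)^(1/2) = 350.200272


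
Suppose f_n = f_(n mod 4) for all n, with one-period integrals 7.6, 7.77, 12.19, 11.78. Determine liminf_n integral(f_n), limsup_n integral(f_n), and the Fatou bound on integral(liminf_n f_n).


The sequence (integral(f_n)) is periodic with period 4, repeating the values 7.6, 7.77, 12.19, 11.78 indefinitely.
Step 1: For a periodic sequence, every tail (a_m, a_(m+1), ...) contains all 4 period values infinitely often.
Step 2: Hence inf of every tail = min of the period values = min(7.6, 7.77, 12.19, 11.78) = 7.6.
        liminf_n integral(f_n) = sup over m of (inf of tail from m) = 7.6.
Step 3: Similarly sup of every tail = max of the period values = 12.19.
        limsup_n integral(f_n) = 12.19.
Step 4: Fatou's lemma: integral(liminf_n f_n) <= liminf_n integral(f_n) = 7.6.
        So the integral of the pointwise liminf is at most 7.6.


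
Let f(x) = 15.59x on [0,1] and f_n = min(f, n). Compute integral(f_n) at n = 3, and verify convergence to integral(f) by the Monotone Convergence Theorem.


f(x) = 15.59x on [0,1]; f_n(x) = min(15.59x, n). At n = 3:
Step 1: f(x) reaches 3 at x = 3/15.59 = 0.192431
Step 2: integral(f_3) = integral(15.59x, 0, 0.192431) + integral(3, 0.192431, 1)
       = 15.59*0.192431^2/2 + 3*(1 - 0.192431)
       = 0.288647 + 2.422707
       = 2.711353
Step 3: As n -> infinity, f_n increases to f, so by MCT integral(f_n) -> integral(f) = 15.59/2 = 7.795.
Convergence: integral(f_3) = 2.711353 -> 7.795 as n -> infinity


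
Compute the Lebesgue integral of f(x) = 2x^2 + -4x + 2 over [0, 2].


The Lebesgue integral of a Riemann-integrable function agrees with the Riemann integral.
Antiderivative F(x) = (2/3)x^3 + (-4/2)x^2 + 2x
F(2) = (2/3)*2^3 + (-4/2)*2^2 + 2*2
     = (2/3)*8 + (-4/2)*4 + 2*2
     = 5.333333 + -8 + 4
     = 1.333333
F(0) = 0.0
Integral = F(2) - F(0) = 1.333333 - 0.0 = 1.333333


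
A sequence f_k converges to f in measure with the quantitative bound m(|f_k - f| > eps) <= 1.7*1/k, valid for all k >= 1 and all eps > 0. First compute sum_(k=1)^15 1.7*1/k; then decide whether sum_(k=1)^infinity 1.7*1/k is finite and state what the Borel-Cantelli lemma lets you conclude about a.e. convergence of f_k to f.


Step 1: List the terms 1.7*1/k for k = 1 to 15:
  k=1: 1.7
  k=2: 0.85
  k=3: 0.566667
  k=4: 0.425
  k=5: 0.34
  k=6: 0.283333
  k=7: 0.242857
  k=8: 0.2125
  k=9: 0.188889
  k=10: 0.17
  k=11: 0.154545
  k=12: 0.141667
  k=13: 0.130769
  k=14: 0.121429
  k=15: 0.113333
Step 2: Partial sum = 1.7 + 0.85 + 0.566667 + 0.425 + 0.34 + 0.283333 + 0.242857 + 0.2125 + 0.188889 + 0.17 + 0.154545 + 0.141667 + 0.130769 + 0.121429 + 0.113333
     = 5.640989
Step 3: The full series sum_(k>=1) 1.7*1/k diverges (harmonic series, p = 1; a nonzero constant multiple of a divergent series diverges).
Step 4: The (first) Borel-Cantelli lemma requires a summable sequence of measures, so it does not apply here;
        from this bound alone no conclusion about a.e. convergence can be drawn (convergence in measure still
        gives an a.e.-convergent subsequence, but not a.e. convergence of the whole sequence).
Conclusion: series diverges; Borel-Cantelli is inconclusive about a.e. convergence of f_k.


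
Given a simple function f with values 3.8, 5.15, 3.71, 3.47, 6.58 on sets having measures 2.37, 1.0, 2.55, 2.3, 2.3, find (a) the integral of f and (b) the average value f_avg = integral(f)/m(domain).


Step 1: Integral = sum(value_i * measure_i)
= 3.8*2.37 + 5.15*1.0 + 3.71*2.55 + 3.47*2.3 + 6.58*2.3
= 9.006 + 5.15 + 9.4605 + 7.981 + 15.134
= 46.7315
Step 2: Total measure of domain = 2.37 + 1.0 + 2.55 + 2.3 + 2.3 = 10.52
Step 3: Average value = 46.7315 / 10.52 = 4.442158


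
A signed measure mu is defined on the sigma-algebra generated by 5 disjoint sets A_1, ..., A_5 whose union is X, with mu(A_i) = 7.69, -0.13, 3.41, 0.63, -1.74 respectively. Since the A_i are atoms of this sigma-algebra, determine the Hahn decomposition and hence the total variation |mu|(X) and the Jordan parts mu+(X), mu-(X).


Step 1: Every measurable set is a union of atoms (the cells / points), so a Hahn decomposition is
  obtained by grouping atoms by sign: P = union of atoms with mu > 0, N = union of the remaining atoms.
  Atoms in P (indices): 1, 3, 4;  atoms in N (indices): 2, 5
  Positive values: 7.69, 3.41, 0.63
  Negative values: -0.13, -1.74
Step 2: mu+(X) = mu(P) = sum of positive atom values = 11.73
Step 3: mu-(X) = -mu(N) = sum of |negative atom values| = 1.87
Step 4: |mu|(X) = mu+(X) + mu-(X) = 11.73 + 1.87 = 13.6


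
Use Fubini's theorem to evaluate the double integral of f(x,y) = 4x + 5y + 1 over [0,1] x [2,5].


By Fubini, integrate in x first, then y.
Step 1: Fix y, integrate over x in [0,1]:
  integral(4x + 5y + 1, x=0..1)
  = 4*(1^2 - 0^2)/2 + (5y + 1)*(1 - 0)
  = 2 + (5y + 1)*1
  = 2 + 5y + 1
  = 3 + 5y
Step 2: Integrate over y in [2,5]:
  integral(3 + 5y, y=2..5)
  = 3*3 + 5*(5^2 - 2^2)/2
  = 9 + 52.5
  = 61.5


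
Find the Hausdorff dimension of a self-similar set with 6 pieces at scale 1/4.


For a self-similar set with N copies scaled by 1/r:
dim_H = log(N)/log(r) = log(6)/log(4)
= 1.791759/1.386294
= 1.292481


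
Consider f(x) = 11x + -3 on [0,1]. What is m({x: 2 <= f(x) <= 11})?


f^(-1)([2, 11]) = {x : 2 <= 11x + -3 <= 11}
Solving: (2 - -3)/11 <= x <= (11 - -3)/11
= [0.454545, 1.272727]
Intersecting with [0,1]: [0.454545, 1]
Measure = 1 - 0.454545 = 0.545455


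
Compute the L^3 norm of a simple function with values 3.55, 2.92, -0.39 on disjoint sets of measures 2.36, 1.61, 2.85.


Step 1: Compute |f_i|^3 for each value:
  |3.55|^3 = 44.738875
  |2.92|^3 = 24.897088
  |-0.39|^3 = 0.059319
Step 2: Multiply by measures and sum:
  44.738875 * 2.36 = 105.583745
  24.897088 * 1.61 = 40.084312
  0.059319 * 2.85 = 0.169059
Sum = 105.583745 + 40.084312 + 0.169059 = 145.837116
Step 3: Take the p-th root:
||f||_3 = (145.837116)^(1/3) = 5.263679


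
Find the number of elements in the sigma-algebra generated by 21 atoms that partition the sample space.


Each element of the sigma-algebra is a union of some subset of the 21 atoms.
The number of such subsets is 2^21 = 2097152.


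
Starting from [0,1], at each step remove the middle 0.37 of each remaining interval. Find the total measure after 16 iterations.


Step 1: At each step, fraction remaining = 1 - 0.37 = 0.63
Step 2: After 16 steps, measure = (0.63)^16
Result = 6.158129e-04


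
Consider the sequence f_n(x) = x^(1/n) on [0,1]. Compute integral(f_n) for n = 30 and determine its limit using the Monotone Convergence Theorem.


At n = 30: f_30(x) = x^(1/30).
Step 1: integral(x^(1/30), 0, 1) = [x^(1/30+1) / (1/30+1)] from 0 to 1
     = 1 / (1/30 + 1) = 1 / ((30+1)/30) = 30/(30+1)
     = 30/31 = 0.967742
Step 2: As n -> infinity, f_n(x) = x^(1/n) -> 1 for x in (0,1], and f_n is increasing in n.
By MCT, lim_n integral(f_n) = integral(lim_n f_n) = integral(1, 0, 1) = 1.
Step 3: Verify convergence: 30/31 = 0.967742 -> 1


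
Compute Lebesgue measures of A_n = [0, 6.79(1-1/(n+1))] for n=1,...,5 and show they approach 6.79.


By continuity of measure from below: if A_n increases to A, then m(A_n) -> m(A).
Here A = [0, 6.79], so m(A) = 6.79
Step 1: a_1 = 6.79*(1 - 1/2) = 3.395, m(A_1) = 3.395
Step 2: a_2 = 6.79*(1 - 1/3) = 4.5267, m(A_2) = 4.5267
Step 3: a_3 = 6.79*(1 - 1/4) = 5.0925, m(A_3) = 5.0925
Step 4: a_4 = 6.79*(1 - 1/5) = 5.432, m(A_4) = 5.432
Step 5: a_5 = 6.79*(1 - 1/6) = 5.6583, m(A_5) = 5.6583
Limit: m(A_n) -> m([0,6.79]) = 6.79


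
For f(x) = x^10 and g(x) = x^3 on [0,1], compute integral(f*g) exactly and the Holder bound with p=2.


Step 1: Exact integral of f*g = integral(x^13, 0, 1) = 1/14
     = 0.071429
Step 2: Holder bound with p=2, q=2:
  ||f||_p = (integral x^20 dx)^(1/2) = (1/21)^(1/2) = 0.218218
  ||g||_q = (integral x^6 dx)^(1/2) = (1/7)^(1/2) = 0.377964
Step 3: Holder bound = ||f||_p * ||g||_q = 0.218218 * 0.377964 = 0.082479
Verification: 0.071429 <= 0.082479 (Holder holds)


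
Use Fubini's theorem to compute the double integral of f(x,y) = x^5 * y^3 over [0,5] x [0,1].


By Fubini's theorem, the double integral factors as a product of single integrals:
Step 1: integral_0^5 x^5 dx = [x^6/6] from 0 to 5
     = 5^6/6 = 2604.166667
Step 2: integral_0^1 y^3 dy = [y^4/4] from 0 to 1
     = 1^4/4 = 0.25
Step 3: Double integral = 2604.166667 * 0.25 = 651.041667


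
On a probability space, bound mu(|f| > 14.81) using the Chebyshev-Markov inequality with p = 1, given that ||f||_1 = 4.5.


Chebyshev/Markov inequality: mu(|f| > eps) <= (||f||_p / eps)^p
Step 1: ||f||_1 / eps = 4.5 / 14.81 = 0.303849
Step 2: Raise to power p = 1:
  (0.303849)^1 = 0.303849
Step 3: Therefore mu(|f| > 14.81) <= 0.303849


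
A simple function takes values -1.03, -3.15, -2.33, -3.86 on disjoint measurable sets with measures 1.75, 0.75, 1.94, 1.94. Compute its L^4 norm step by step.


Step 1: Compute |f_i|^4 for each value:
  |-1.03|^4 = 1.125509
  |-3.15|^4 = 98.456006
  |-2.33|^4 = 29.472955
  |-3.86|^4 = 221.99808
Step 2: Multiply by measures and sum:
  1.125509 * 1.75 = 1.96964
  98.456006 * 0.75 = 73.842005
  29.472955 * 1.94 = 57.177533
  221.99808 * 1.94 = 430.676276
Sum = 1.96964 + 73.842005 + 57.177533 + 430.676276 = 563.665454
Step 3: Take the p-th root:
||f||_4 = (563.665454)^(1/4) = 4.872539


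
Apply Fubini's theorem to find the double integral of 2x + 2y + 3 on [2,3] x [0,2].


By Fubini, integrate in x first, then y.
Step 1: Fix y, integrate over x in [2,3]:
  integral(2x + 2y + 3, x=2..3)
  = 2*(3^2 - 2^2)/2 + (2y + 3)*(3 - 2)
  = 5 + (2y + 3)*1
  = 5 + 2y + 3
  = 8 + 2y
Step 2: Integrate over y in [0,2]:
  integral(8 + 2y, y=0..2)
  = 8*2 + 2*(2^2 - 0^2)/2
  = 16 + 4
  = 20


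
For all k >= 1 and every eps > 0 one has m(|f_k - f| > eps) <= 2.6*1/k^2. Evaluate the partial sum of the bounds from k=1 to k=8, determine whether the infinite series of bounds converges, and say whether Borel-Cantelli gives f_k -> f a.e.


Step 1: List the terms 2.6*1/k^2 for k = 1 to 8:
  k=1: 2.6
  k=2: 0.65
  k=3: 0.288889
  k=4: 0.1625
  k=5: 0.104
  k=6: 0.072222
  k=7: 0.053061
  k=8: 0.040625
Step 2: Partial sum = 2.6 + 0.65 + 0.288889 + 0.1625 + 0.104 + 0.072222 + 0.053061 + 0.040625
     = 3.971297
Step 3: The full series sum_(k>=1) 2.6*1/k^2 converges (p-series with p = 2 > 1; a constant multiple of a convergent series converges).
Step 4: Fix eps > 0. Since sum_k m(|f_k - f| > eps) < infinity, the Borel-Cantelli lemma gives
        m(limsup_k {|f_k - f| > eps}) = 0, i.e. for a.e. x, |f_k(x) - f(x)| <= eps for all large k.
        Applying this with eps = 1/j for j = 1, 2, ... and intersecting the countably many full-measure sets,
        for a.e. x we get limsup_k |f_k(x) - f(x)| <= 1/j for every j, hence f_k -> f almost everywhere.
Conclusion: series converges; Borel-Cantelli yields f_k -> f a.e.


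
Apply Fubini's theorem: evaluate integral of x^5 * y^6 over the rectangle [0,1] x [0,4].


By Fubini's theorem, the double integral factors as a product of single integrals:
Step 1: integral_0^1 x^5 dx = [x^6/6] from 0 to 1
     = 1^6/6 = 0.166667
Step 2: integral_0^4 y^6 dy = [y^7/7] from 0 to 4
     = 4^7/7 = 2340.571429
Step 3: Double integral = 0.166667 * 2340.571429 = 390.095238


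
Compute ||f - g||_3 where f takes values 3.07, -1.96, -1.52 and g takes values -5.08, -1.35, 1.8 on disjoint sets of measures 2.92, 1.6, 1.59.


Step 1: Compute differences f_i - g_i:
  3.07 - -5.08 = 8.15
  -1.96 - -1.35 = -0.61
  -1.52 - 1.8 = -3.32
Step 2: Compute |diff|^3 * measure for each set:
  |8.15|^3 * 2.92 = 541.343375 * 2.92 = 1580.722655
  |-0.61|^3 * 1.6 = 0.226981 * 1.6 = 0.36317
  |-3.32|^3 * 1.59 = 36.594368 * 1.59 = 58.185045
Step 3: Sum = 1639.27087
Step 4: ||f-g||_3 = (1639.27087)^(1/3) = 11.790989


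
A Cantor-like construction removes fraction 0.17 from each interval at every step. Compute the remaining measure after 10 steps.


Step 1: At each step, fraction remaining = 1 - 0.17 = 0.83
Step 2: After 10 steps, measure = (0.83)^10
Result = 0.15516


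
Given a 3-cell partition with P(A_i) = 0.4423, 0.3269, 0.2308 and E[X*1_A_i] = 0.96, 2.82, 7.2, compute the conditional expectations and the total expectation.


For each cell A_i: E[X|A_i] = E[X*1_A_i] / P(A_i)
Step 1: E[X|A_1] = 0.96 / 0.4423 = 2.170473
Step 2: E[X|A_2] = 2.82 / 0.3269 = 8.626491
Step 3: E[X|A_3] = 7.2 / 0.2308 = 31.195841
Verification: E[X] = sum E[X*1_A_i] = 0.96 + 2.82 + 7.2 = 10.98


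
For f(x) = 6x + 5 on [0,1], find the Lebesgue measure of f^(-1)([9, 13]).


f^(-1)([9, 13]) = {x : 9 <= 6x + 5 <= 13}
Solving: (9 - 5)/6 <= x <= (13 - 5)/6
= [0.666667, 1.333333]
Intersecting with [0,1]: [0.666667, 1]
Measure = 1 - 0.666667 = 0.333333


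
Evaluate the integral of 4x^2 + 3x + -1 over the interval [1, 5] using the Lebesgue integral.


The Lebesgue integral of a Riemann-integrable function agrees with the Riemann integral.
Antiderivative F(x) = (4/3)x^3 + (3/2)x^2 + -1x
F(5) = (4/3)*5^3 + (3/2)*5^2 + -1*5
     = (4/3)*125 + (3/2)*25 + -1*5
     = 166.666667 + 37.5 + -5
     = 199.166667
F(1) = 1.833333
Integral = F(5) - F(1) = 199.166667 - 1.833333 = 197.333333


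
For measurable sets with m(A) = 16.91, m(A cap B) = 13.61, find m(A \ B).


m(A \ B) = m(A) - m(A n B)
= 16.91 - 13.61
= 3.3


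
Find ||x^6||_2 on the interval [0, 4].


Step 1: ||f||_2 = (integral_0^4 |x^6|^2 dx)^(1/2)
     = (integral_0^4 x^12 dx)^(1/2)
Step 2: integral_0^4 x^12 dx = [x^13/(13)] from 0 to 4 = 4^13/13
     = 67108864/13 = 5.162220e+06
Step 3: ||f||_2 = (5.162220e+06)^(1/2) = 2272.052004


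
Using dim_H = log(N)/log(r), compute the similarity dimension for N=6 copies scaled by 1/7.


For a self-similar set with N copies scaled by 1/r:
dim_H = log(N)/log(r) = log(6)/log(7)
= 1.791759/1.94591
= 0.920782


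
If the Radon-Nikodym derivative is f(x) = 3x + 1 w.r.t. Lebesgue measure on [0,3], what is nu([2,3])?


nu(A) = integral_A (dnu/dmu) dmu = integral_2^3 (3x + 1) dx
Step 1: Antiderivative F(x) = (3/2)x^2 + 1x
Step 2: F(3) = (3/2)*3^2 + 1*3 = 13.5 + 3 = 16.5
Step 3: F(2) = (3/2)*2^2 + 1*2 = 6 + 2 = 8
Step 4: nu([2,3]) = F(3) - F(2) = 16.5 - 8 = 8.5


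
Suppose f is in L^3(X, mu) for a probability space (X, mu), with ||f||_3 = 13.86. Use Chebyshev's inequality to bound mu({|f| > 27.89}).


Chebyshev/Markov inequality: mu(|f| > eps) <= (||f||_p / eps)^p
Step 1: ||f||_3 / eps = 13.86 / 27.89 = 0.496952
Step 2: Raise to power p = 3:
  (0.496952)^3 = 0.122728
Step 3: Therefore mu(|f| > 27.89) <= 0.122728


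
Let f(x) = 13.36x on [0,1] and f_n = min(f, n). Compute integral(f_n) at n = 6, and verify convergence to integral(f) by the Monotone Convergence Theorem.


f(x) = 13.36x on [0,1]; f_n(x) = min(13.36x, n). At n = 6:
Step 1: f(x) reaches 6 at x = 6/13.36 = 0.449102
Step 2: integral(f_6) = integral(13.36x, 0, 0.449102) + integral(6, 0.449102, 1)
       = 13.36*0.449102^2/2 + 6*(1 - 0.449102)
       = 1.347305 + 3.305389
       = 4.652695
Step 3: As n -> infinity, f_n increases to f, so by MCT integral(f_n) -> integral(f) = 13.36/2 = 6.68.
Convergence: integral(f_6) = 4.652695 -> 6.68 as n -> infinity


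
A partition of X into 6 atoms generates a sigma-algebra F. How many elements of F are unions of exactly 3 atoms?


Each element of F is a union of some subset of the 6 atoms.
Elements that are unions of exactly 3 atoms correspond to 3-element subsets of the 6 atoms.
Count = C(6, 3) = 6! / (3! * 3!) = 20.


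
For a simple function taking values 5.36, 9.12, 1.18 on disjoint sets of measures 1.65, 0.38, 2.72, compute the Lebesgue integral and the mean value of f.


Step 1: Integral = sum(value_i * measure_i)
= 5.36*1.65 + 9.12*0.38 + 1.18*2.72
= 8.844 + 3.4656 + 3.2096
= 15.5192
Step 2: Total measure of domain = 1.65 + 0.38 + 2.72 = 4.75
Step 3: Average value = 15.5192 / 4.75 = 3.2672


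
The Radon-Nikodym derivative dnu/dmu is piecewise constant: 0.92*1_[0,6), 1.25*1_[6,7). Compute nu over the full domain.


Integrate each piece of the Radon-Nikodym derivative:
Step 1: integral_0^6 0.92 dx = 0.92*(6-0) = 0.92*6 = 5.52
Step 2: integral_6^7 1.25 dx = 1.25*(7-6) = 1.25*1 = 1.25
Total: 5.52 + 1.25 = 6.77


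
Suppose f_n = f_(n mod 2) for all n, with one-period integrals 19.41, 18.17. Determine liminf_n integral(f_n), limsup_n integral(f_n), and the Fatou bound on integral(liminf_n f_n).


The sequence (integral(f_n)) is periodic with period 2, repeating the values 19.41, 18.17 indefinitely.
Step 1: For a periodic sequence, every tail (a_m, a_(m+1), ...) contains all 2 period values infinitely often.
Step 2: Hence inf of every tail = min of the period values = min(19.41, 18.17) = 18.17.
        liminf_n integral(f_n) = sup over m of (inf of tail from m) = 18.17.
Step 3: Similarly sup of every tail = max of the period values = 19.41.
        limsup_n integral(f_n) = 19.41.
Step 4: Fatou's lemma: integral(liminf_n f_n) <= liminf_n integral(f_n) = 18.17.
        So the integral of the pointwise liminf is at most 18.17.


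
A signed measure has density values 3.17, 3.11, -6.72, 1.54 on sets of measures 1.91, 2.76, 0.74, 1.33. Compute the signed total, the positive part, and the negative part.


Step 1: Compute signed measure on each set:
  Set 1: 3.17 * 1.91 = 6.0547
  Set 2: 3.11 * 2.76 = 8.5836
  Set 3: -6.72 * 0.74 = -4.9728
  Set 4: 1.54 * 1.33 = 2.0482
Step 2: Total signed measure = (6.0547) + (8.5836) + (-4.9728) + (2.0482)
     = 11.7137
Step 3: Positive part mu+(X) = sum of positive contributions = 16.6865
Step 4: Negative part mu-(X) = |sum of negative contributions| = 4.9728


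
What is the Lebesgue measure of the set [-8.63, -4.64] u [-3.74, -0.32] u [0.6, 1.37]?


For pairwise disjoint intervals, m(union) = sum of lengths.
= (-4.64 - -8.63) + (-0.32 - -3.74) + (1.37 - 0.6)
= 3.99 + 3.42 + 0.77
= 8.18


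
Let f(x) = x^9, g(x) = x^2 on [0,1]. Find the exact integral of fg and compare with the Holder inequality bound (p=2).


Step 1: Exact integral of f*g = integral(x^11, 0, 1) = 1/12
     = 0.083333
Step 2: Holder bound with p=2, q=2:
  ||f||_p = (integral x^18 dx)^(1/2) = (1/19)^(1/2) = 0.229416
  ||g||_q = (integral x^4 dx)^(1/2) = (1/5)^(1/2) = 0.447214
Step 3: Holder bound = ||f||_p * ||g||_q = 0.229416 * 0.447214 = 0.102598
Verification: 0.083333 <= 0.102598 (Holder holds)


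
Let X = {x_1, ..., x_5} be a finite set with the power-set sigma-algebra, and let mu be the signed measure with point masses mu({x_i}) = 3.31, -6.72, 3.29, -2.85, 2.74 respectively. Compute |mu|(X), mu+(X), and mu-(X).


Step 1: Every measurable set is a union of atoms (the cells / points), so a Hahn decomposition is
  obtained by grouping atoms by sign: P = union of atoms with mu > 0, N = union of the remaining atoms.
  Atoms in P (indices): 1, 3, 5;  atoms in N (indices): 2, 4
  Positive values: 3.31, 3.29, 2.74
  Negative values: -6.72, -2.85
Step 2: mu+(X) = mu(P) = sum of positive atom values = 9.34
Step 3: mu-(X) = -mu(N) = sum of |negative atom values| = 9.57
Step 4: |mu|(X) = mu+(X) + mu-(X) = 9.34 + 9.57 = 18.91


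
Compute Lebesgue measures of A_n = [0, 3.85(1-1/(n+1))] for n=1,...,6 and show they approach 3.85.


By continuity of measure from below: if A_n increases to A, then m(A_n) -> m(A).
Here A = [0, 3.85], so m(A) = 3.85
Step 1: a_1 = 3.85*(1 - 1/2) = 1.925, m(A_1) = 1.925
Step 2: a_2 = 3.85*(1 - 1/3) = 2.5667, m(A_2) = 2.5667
Step 3: a_3 = 3.85*(1 - 1/4) = 2.8875, m(A_3) = 2.8875
Step 4: a_4 = 3.85*(1 - 1/5) = 3.08, m(A_4) = 3.08
Step 5: a_5 = 3.85*(1 - 1/6) = 3.2083, m(A_5) = 3.2083
Step 6: a_6 = 3.85*(1 - 1/7) = 3.3, m(A_6) = 3.3
Limit: m(A_n) -> m([0,3.85]) = 3.85


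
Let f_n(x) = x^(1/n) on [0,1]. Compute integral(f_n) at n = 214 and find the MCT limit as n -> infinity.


At n = 214: f_214(x) = x^(1/214).
Step 1: integral(x^(1/214), 0, 1) = [x^(1/214+1) / (1/214+1)] from 0 to 1
     = 1 / (1/214 + 1) = 1 / ((214+1)/214) = 214/(214+1)
     = 214/215 = 0.995349
Step 2: As n -> infinity, f_n(x) = x^(1/n) -> 1 for x in (0,1], and f_n is increasing in n.
By MCT, lim_n integral(f_n) = integral(lim_n f_n) = integral(1, 0, 1) = 1.
Step 3: Verify convergence: 214/215 = 0.995349 -> 1


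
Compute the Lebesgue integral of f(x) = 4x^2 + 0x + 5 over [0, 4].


The Lebesgue integral of a Riemann-integrable function agrees with the Riemann integral.
Antiderivative F(x) = (4/3)x^3 + (0/2)x^2 + 5x
F(4) = (4/3)*4^3 + (0/2)*4^2 + 5*4
     = (4/3)*64 + (0/2)*16 + 5*4
     = 85.333333 + 0.0 + 20
     = 105.333333
F(0) = 0.0
Integral = F(4) - F(0) = 105.333333 - 0.0 = 105.333333


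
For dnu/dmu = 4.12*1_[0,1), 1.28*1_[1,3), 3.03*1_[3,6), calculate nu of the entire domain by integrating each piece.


Integrate each piece of the Radon-Nikodym derivative:
Step 1: integral_0^1 4.12 dx = 4.12*(1-0) = 4.12*1 = 4.12
Step 2: integral_1^3 1.28 dx = 1.28*(3-1) = 1.28*2 = 2.56
Step 3: integral_3^6 3.03 dx = 3.03*(6-3) = 3.03*3 = 9.09
Total: 4.12 + 2.56 + 9.09 = 15.77


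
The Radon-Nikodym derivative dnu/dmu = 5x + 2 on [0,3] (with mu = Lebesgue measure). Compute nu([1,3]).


nu(A) = integral_A (dnu/dmu) dmu = integral_1^3 (5x + 2) dx
Step 1: Antiderivative F(x) = (5/2)x^2 + 2x
Step 2: F(3) = (5/2)*3^2 + 2*3 = 22.5 + 6 = 28.5
Step 3: F(1) = (5/2)*1^2 + 2*1 = 2.5 + 2 = 4.5
Step 4: nu([1,3]) = F(3) - F(1) = 28.5 - 4.5 = 24


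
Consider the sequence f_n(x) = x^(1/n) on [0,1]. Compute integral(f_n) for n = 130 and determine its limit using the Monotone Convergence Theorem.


At n = 130: f_130(x) = x^(1/130).
Step 1: integral(x^(1/130), 0, 1) = [x^(1/130+1) / (1/130+1)] from 0 to 1
     = 1 / (1/130 + 1) = 1 / ((130+1)/130) = 130/(130+1)
     = 130/131 = 0.992366
Step 2: As n -> infinity, f_n(x) = x^(1/n) -> 1 for x in (0,1], and f_n is increasing in n.
By MCT, lim_n integral(f_n) = integral(lim_n f_n) = integral(1, 0, 1) = 1.
Step 3: Verify convergence: 130/131 = 0.992366 -> 1


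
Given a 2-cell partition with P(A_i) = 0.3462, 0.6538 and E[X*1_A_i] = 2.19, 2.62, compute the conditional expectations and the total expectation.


For each cell A_i: E[X|A_i] = E[X*1_A_i] / P(A_i)
Step 1: E[X|A_1] = 2.19 / 0.3462 = 6.325823
Step 2: E[X|A_2] = 2.62 / 0.6538 = 4.007342
Verification: E[X] = sum E[X*1_A_i] = 2.19 + 2.62 = 4.81


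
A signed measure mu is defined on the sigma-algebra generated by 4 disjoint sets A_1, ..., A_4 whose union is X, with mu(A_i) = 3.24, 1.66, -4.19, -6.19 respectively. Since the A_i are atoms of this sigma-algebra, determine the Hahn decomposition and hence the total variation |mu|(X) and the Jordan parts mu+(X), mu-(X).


Step 1: Every measurable set is a union of atoms (the cells / points), so a Hahn decomposition is
  obtained by grouping atoms by sign: P = union of atoms with mu > 0, N = union of the remaining atoms.
  Atoms in P (indices): 1, 2;  atoms in N (indices): 3, 4
  Positive values: 3.24, 1.66
  Negative values: -4.19, -6.19
Step 2: mu+(X) = mu(P) = sum of positive atom values = 4.9
Step 3: mu-(X) = -mu(N) = sum of |negative atom values| = 10.38
Step 4: |mu|(X) = mu+(X) + mu-(X) = 4.9 + 10.38 = 15.28


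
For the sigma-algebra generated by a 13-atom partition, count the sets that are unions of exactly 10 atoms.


Each element of F is a union of some subset of the 13 atoms.
Elements that are unions of exactly 10 atoms correspond to 10-element subsets of the 13 atoms.
Count = C(13, 10) = 13! / (10! * 3!) = 286.


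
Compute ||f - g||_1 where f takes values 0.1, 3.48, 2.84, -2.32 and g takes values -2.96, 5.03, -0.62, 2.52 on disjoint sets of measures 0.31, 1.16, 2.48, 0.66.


Step 1: Compute differences f_i - g_i:
  0.1 - -2.96 = 3.06
  3.48 - 5.03 = -1.55
  2.84 - -0.62 = 3.46
  -2.32 - 2.52 = -4.84
Step 2: Compute |diff|^1 * measure for each set:
  |3.06|^1 * 0.31 = 3.06 * 0.31 = 0.9486
  |-1.55|^1 * 1.16 = 1.55 * 1.16 = 1.798
  |3.46|^1 * 2.48 = 3.46 * 2.48 = 8.5808
  |-4.84|^1 * 0.66 = 4.84 * 0.66 = 3.1944
Step 3: Sum = 14.5218
Step 4: ||f-g||_1 = (14.5218)^(1/1) = 14.5218
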